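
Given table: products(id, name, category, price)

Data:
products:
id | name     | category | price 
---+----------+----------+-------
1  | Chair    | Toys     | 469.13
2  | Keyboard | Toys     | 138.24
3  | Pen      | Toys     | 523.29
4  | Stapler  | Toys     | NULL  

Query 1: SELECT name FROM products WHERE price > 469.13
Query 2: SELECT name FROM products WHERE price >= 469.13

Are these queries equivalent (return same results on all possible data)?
No, not equivalent

Query 1 returns: [('Pen',)]
Query 2 returns: [('Chair',), ('Pen',)]

Reason: > vs >= gives different results when price = 469.13 exists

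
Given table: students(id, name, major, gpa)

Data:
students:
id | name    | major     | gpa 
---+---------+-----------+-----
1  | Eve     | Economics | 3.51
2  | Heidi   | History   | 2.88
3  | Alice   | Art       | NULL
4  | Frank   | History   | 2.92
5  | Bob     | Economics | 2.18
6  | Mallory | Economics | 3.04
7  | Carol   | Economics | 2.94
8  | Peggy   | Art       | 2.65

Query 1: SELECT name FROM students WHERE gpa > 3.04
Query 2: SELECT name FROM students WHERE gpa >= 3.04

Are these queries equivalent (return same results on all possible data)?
No, not equivalent

Query 1 returns: [('Eve',)]
Query 2 returns: [('Eve',), ('Mallory',)]

Reason: > vs >= gives different results when gpa = 3.04 exists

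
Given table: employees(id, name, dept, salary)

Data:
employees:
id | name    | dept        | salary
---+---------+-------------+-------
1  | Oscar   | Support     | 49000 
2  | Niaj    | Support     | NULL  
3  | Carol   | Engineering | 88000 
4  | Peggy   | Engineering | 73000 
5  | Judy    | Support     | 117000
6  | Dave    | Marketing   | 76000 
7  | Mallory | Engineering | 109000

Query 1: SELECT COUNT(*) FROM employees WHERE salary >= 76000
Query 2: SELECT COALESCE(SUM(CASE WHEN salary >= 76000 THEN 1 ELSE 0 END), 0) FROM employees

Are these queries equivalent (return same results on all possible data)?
Yes, equivalent

Both queries return: [(4,)]

Reason: COUNT with WHERE vs conditional SUM (COALESCE handles empty-table NULL)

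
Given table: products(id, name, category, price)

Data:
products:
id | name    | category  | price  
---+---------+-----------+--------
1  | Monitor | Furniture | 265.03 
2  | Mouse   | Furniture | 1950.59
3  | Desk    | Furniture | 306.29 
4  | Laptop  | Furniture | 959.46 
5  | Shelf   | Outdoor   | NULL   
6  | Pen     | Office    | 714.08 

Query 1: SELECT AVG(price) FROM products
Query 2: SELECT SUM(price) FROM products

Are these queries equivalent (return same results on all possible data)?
No, not equivalent

Query 1 returns: [(839.0899999999999,)]
Query 2 returns: [(4195.45,)]

Reason: AVG vs SUM give different aggregate values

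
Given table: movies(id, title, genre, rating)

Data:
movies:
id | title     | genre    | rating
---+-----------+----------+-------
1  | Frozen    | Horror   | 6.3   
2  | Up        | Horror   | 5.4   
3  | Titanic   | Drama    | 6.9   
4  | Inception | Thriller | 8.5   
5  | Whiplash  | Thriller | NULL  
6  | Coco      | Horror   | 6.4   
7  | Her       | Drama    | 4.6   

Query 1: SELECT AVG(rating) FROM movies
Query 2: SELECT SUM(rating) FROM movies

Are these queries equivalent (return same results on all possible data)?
No, not equivalent

Query 1 returns: [(6.3500000000000005,)]
Query 2 returns: [(38.1,)]

Reason: AVG vs SUM give different aggregate values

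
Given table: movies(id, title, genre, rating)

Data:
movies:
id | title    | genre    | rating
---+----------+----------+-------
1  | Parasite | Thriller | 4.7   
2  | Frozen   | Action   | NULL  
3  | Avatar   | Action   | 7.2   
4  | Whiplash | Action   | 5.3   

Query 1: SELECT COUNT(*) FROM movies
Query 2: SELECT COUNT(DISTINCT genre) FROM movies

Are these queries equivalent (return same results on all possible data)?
No, not equivalent

Query 1 returns: [(4,)]
Query 2 returns: [(2,)]

Reason: COUNT(*) counts rows, COUNT(DISTINCT genre) counts unique genres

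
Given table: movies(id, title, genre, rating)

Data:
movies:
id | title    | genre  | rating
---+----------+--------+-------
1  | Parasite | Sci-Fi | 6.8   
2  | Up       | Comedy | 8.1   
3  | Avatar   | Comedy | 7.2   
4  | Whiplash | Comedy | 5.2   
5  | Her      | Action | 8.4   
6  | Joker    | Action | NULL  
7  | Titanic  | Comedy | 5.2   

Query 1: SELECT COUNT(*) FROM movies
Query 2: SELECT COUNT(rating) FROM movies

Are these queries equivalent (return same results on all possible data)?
No, not equivalent

Query 1 returns: [(7,)]
Query 2 returns: [(6,)]

Reason: COUNT(*) includes NULLs, COUNT(column) excludes them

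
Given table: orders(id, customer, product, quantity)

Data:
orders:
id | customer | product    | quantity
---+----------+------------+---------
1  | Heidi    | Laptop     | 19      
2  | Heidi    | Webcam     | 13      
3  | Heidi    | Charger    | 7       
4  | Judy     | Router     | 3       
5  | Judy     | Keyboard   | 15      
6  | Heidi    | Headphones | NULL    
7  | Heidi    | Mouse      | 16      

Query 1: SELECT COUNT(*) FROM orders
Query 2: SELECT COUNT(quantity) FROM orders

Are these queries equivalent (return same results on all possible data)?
No, not equivalent

Query 1 returns: [(7,)]
Query 2 returns: [(6,)]

Reason: COUNT(*) includes NULLs, COUNT(column) excludes them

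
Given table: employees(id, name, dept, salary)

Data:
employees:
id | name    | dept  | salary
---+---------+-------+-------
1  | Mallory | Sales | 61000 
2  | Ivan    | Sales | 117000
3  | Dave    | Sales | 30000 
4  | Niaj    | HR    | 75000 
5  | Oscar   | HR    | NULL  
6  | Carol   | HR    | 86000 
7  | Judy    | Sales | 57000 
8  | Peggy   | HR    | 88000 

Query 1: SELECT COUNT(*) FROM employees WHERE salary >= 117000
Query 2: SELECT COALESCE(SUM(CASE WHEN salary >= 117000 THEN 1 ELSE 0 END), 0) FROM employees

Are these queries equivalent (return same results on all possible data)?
Yes, equivalent

Both queries return: [(1,)]

Reason: COUNT with WHERE vs conditional SUM (COALESCE handles empty-table NULL)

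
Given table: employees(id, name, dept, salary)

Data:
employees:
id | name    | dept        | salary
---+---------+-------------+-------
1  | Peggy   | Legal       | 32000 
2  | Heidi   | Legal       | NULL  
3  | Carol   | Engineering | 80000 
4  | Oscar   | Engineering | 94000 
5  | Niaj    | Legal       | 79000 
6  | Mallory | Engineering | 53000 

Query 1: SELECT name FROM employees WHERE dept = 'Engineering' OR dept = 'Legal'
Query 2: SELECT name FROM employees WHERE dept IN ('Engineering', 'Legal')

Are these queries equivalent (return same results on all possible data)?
Yes, equivalent

Both queries return: [('Carol',), ('Heidi',), ('Mallory',), ('Niaj',), ('Oscar',), ('Peggy',)]

Reason: OR vs IN are equivalent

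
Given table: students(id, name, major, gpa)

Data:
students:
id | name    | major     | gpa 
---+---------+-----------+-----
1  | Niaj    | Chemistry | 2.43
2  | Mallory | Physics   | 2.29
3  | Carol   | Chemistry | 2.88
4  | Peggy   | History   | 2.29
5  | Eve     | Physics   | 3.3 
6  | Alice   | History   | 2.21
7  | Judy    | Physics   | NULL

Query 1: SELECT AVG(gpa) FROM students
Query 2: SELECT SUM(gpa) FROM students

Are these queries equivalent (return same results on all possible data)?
No, not equivalent

Query 1 returns: [(2.566666666666667,)]
Query 2 returns: [(15.4,)]

Reason: AVG vs SUM give different aggregate values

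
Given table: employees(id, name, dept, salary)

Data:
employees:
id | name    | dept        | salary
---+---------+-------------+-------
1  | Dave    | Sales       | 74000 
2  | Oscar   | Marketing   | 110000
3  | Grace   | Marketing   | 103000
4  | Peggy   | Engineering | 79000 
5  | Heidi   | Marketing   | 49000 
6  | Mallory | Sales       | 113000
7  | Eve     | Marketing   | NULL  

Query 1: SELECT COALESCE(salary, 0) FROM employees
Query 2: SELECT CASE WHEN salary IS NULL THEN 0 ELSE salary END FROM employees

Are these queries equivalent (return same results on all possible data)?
Yes, equivalent

Both queries return: [(0,), (49000,), (74000,), (79000,), (103000,), (110000,), (113000,)]

Reason: COALESCE vs CASE for NULL handling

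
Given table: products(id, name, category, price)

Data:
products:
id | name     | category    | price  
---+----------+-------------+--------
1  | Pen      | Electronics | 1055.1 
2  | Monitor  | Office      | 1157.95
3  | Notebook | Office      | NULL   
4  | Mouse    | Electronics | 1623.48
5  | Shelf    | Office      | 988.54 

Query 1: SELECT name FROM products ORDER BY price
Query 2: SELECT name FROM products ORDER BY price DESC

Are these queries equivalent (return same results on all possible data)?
No, not equivalent

Query 1 returns: [('Notebook',), ('Shelf',), ('Pen',), ('Monitor',), ('Mouse',)]
Query 2 returns: [('Mouse',), ('Monitor',), ('Pen',), ('Shelf',), ('Notebook',)]

Reason: ASC vs DESC gives opposite ordering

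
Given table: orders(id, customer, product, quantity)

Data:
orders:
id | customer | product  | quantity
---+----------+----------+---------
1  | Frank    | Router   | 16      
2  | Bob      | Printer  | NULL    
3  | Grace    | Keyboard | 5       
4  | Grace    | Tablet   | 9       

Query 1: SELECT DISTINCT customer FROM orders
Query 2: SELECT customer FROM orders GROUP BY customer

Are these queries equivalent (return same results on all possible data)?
Yes, equivalent

Both queries return: [('Bob',), ('Frank',), ('Grace',)]

Reason: Both get unique customers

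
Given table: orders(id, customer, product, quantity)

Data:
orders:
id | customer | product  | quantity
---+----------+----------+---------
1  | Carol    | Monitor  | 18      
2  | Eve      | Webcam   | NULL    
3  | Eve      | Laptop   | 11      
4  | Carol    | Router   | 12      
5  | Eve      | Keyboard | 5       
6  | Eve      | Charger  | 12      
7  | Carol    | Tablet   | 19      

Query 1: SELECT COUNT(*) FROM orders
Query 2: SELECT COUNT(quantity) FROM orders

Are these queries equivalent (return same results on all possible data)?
No, not equivalent

Query 1 returns: [(7,)]
Query 2 returns: [(6,)]

Reason: COUNT(*) includes NULLs, COUNT(column) excludes them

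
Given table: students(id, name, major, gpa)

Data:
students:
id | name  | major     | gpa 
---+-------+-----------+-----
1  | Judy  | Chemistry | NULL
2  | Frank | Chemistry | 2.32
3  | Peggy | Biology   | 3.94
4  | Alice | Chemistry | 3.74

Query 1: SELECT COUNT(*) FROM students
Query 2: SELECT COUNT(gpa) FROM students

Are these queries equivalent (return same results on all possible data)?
No, not equivalent

Query 1 returns: [(4,)]
Query 2 returns: [(3,)]

Reason: COUNT(*) includes NULLs, COUNT(column) excludes them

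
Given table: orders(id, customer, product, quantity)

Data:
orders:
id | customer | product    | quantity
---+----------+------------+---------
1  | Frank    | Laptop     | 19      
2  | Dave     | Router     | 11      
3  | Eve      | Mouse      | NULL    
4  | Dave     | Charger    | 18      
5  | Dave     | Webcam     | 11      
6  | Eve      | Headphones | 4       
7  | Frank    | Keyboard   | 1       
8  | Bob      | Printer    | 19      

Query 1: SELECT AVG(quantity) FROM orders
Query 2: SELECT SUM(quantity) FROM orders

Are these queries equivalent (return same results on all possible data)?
No, not equivalent

Query 1 returns: [(11.857142857142858,)]
Query 2 returns: [(83,)]

Reason: AVG vs SUM give different aggregate values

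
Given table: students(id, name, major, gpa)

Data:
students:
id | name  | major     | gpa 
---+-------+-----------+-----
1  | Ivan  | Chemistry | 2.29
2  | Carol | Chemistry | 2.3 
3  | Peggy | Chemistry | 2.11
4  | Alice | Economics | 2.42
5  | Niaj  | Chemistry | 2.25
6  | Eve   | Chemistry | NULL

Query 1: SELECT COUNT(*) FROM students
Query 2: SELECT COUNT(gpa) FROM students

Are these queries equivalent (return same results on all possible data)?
No, not equivalent

Query 1 returns: [(6,)]
Query 2 returns: [(5,)]

Reason: COUNT(*) includes NULLs, COUNT(column) excludes them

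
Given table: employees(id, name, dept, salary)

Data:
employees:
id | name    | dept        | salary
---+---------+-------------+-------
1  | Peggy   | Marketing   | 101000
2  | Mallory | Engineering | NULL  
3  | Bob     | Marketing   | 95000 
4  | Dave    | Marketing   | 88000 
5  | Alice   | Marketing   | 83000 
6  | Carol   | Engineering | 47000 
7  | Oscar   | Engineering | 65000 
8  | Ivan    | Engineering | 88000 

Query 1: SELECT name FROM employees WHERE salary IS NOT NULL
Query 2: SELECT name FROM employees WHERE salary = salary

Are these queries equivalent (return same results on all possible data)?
Yes, equivalent

Both queries return: [('Alice',), ('Bob',), ('Carol',), ('Dave',), ('Ivan',), ('Oscar',), ('Peggy',)]

Reason: IS NOT NULL vs self-equality (both exclude NULLs)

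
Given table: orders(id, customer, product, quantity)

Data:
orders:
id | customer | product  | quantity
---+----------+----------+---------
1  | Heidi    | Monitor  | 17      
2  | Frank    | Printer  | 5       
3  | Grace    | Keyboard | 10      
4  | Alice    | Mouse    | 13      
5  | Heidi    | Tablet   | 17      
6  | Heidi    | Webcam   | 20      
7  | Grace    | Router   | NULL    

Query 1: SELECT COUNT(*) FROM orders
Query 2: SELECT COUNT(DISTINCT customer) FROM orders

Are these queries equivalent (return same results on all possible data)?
No, not equivalent

Query 1 returns: [(7,)]
Query 2 returns: [(4,)]

Reason: COUNT(*) counts rows, COUNT(DISTINCT customer) counts unique customers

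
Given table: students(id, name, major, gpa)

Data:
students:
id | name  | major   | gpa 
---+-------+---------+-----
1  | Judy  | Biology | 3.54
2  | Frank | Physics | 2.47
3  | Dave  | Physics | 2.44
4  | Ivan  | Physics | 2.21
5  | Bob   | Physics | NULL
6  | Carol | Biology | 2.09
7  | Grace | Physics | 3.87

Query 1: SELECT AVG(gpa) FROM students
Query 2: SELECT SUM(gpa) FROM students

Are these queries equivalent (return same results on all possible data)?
No, not equivalent

Query 1 returns: [(2.77,)]
Query 2 returns: [(16.62,)]

Reason: AVG vs SUM give different aggregate values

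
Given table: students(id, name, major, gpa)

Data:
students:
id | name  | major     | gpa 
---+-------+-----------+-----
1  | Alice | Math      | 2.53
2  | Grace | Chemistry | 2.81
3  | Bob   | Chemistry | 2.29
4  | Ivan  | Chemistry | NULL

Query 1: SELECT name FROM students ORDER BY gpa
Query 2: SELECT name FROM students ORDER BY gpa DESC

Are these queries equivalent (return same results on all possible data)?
No, not equivalent

Query 1 returns: [('Ivan',), ('Bob',), ('Alice',), ('Grace',)]
Query 2 returns: [('Grace',), ('Alice',), ('Bob',), ('Ivan',)]

Reason: ASC vs DESC gives opposite ordering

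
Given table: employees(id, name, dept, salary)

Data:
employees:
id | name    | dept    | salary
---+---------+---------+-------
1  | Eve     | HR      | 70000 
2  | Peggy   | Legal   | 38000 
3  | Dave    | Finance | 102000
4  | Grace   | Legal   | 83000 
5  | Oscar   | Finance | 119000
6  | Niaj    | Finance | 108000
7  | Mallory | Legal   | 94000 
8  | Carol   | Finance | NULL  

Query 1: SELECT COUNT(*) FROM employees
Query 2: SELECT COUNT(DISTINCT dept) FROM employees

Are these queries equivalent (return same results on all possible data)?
No, not equivalent

Query 1 returns: [(8,)]
Query 2 returns: [(3,)]

Reason: COUNT(*) counts rows, COUNT(DISTINCT dept) counts unique depts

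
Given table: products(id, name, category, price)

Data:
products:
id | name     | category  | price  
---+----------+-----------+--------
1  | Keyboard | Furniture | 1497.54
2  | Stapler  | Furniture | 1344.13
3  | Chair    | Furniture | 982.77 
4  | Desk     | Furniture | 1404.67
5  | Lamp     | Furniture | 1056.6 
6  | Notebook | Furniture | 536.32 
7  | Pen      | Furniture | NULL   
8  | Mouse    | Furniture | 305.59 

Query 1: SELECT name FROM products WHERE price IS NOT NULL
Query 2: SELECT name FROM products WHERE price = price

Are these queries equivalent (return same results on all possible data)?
Yes, equivalent

Both queries return: [('Chair',), ('Desk',), ('Keyboard',), ('Lamp',), ('Mouse',), ('Notebook',), ('Stapler',)]

Reason: IS NOT NULL vs self-equality (both exclude NULLs)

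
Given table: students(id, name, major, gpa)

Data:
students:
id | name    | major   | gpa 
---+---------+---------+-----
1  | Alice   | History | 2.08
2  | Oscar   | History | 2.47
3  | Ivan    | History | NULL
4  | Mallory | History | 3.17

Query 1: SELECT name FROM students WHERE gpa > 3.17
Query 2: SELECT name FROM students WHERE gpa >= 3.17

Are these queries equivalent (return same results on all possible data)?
No, not equivalent

Query 1 returns: []
Query 2 returns: [('Mallory',)]

Reason: > vs >= gives different results when gpa = 3.17 exists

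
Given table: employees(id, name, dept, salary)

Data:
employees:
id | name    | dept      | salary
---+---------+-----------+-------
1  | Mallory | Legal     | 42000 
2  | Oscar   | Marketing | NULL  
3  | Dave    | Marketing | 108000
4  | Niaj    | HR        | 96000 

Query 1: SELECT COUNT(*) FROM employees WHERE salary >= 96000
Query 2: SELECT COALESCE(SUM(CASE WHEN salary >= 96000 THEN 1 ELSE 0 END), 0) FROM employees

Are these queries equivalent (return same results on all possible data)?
Yes, equivalent

Both queries return: [(2,)]

Reason: COUNT with WHERE vs conditional SUM (COALESCE handles empty-table NULL)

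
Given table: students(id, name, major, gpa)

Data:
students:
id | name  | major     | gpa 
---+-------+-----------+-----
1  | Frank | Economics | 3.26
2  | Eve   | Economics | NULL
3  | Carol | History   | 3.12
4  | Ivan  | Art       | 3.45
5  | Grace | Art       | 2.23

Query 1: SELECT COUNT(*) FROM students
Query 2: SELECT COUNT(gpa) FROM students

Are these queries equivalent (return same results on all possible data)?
No, not equivalent

Query 1 returns: [(5,)]
Query 2 returns: [(4,)]

Reason: COUNT(*) includes NULLs, COUNT(column) excludes them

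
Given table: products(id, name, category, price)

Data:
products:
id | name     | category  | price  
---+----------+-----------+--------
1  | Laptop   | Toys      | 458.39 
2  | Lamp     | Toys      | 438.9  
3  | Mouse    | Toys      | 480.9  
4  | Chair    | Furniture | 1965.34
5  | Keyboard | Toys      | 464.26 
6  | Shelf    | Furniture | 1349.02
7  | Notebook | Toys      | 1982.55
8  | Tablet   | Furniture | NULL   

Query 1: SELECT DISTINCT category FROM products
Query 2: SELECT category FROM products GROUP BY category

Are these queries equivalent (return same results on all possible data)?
Yes, equivalent

Both queries return: [('Furniture',), ('Toys',)]

Reason: Both get unique categorys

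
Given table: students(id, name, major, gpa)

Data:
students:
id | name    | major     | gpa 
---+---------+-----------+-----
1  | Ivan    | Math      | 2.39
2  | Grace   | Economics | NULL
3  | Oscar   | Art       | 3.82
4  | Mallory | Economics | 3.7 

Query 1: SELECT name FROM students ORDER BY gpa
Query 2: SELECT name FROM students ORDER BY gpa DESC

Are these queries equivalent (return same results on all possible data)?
No, not equivalent

Query 1 returns: [('Grace',), ('Ivan',), ('Mallory',), ('Oscar',)]
Query 2 returns: [('Oscar',), ('Mallory',), ('Ivan',), ('Grace',)]

Reason: ASC vs DESC gives opposite ordering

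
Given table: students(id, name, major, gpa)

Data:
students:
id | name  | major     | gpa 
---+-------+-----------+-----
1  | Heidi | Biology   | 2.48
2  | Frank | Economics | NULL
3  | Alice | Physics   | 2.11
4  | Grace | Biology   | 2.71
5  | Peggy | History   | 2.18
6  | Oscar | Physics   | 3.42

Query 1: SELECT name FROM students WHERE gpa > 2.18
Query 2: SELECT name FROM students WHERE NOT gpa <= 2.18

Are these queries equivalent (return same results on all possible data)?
Yes, equivalent

Both queries return: [('Grace',), ('Heidi',), ('Oscar',)]

Reason: Both filter gpa > 2.18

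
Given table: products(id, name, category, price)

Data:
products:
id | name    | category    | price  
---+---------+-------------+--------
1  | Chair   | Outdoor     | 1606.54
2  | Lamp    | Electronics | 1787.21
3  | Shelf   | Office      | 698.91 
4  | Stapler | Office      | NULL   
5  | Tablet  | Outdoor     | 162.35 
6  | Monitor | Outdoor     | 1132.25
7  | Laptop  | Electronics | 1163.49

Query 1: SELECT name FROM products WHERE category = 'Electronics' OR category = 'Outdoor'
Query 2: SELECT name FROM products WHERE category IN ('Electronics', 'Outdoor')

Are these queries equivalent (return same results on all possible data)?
Yes, equivalent

Both queries return: [('Chair',), ('Lamp',), ('Laptop',), ('Monitor',), ('Tablet',)]

Reason: OR vs IN are equivalent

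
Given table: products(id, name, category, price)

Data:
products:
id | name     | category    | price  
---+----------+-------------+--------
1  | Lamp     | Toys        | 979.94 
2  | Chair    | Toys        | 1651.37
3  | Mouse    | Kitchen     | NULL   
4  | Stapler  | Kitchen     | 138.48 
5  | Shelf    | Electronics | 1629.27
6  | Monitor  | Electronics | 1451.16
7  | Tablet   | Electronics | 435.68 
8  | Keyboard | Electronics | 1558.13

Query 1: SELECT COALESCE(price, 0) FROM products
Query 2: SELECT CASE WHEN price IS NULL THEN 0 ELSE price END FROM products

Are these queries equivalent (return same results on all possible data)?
Yes, equivalent

Both queries return: [(0,), (138.48,), (435.68,), (979.94,), (1451.16,), (1558.13,), (1629.27,), (1651.37,)]

Reason: COALESCE vs CASE for NULL handling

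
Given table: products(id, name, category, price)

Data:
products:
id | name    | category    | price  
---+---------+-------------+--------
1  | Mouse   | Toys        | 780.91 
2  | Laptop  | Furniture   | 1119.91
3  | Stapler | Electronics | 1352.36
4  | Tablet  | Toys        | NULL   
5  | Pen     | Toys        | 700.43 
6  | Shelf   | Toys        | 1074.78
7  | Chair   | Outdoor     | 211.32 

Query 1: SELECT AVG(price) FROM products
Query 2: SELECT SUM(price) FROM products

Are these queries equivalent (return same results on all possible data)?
No, not equivalent

Query 1 returns: [(873.285,)]
Query 2 returns: [(5239.71,)]

Reason: AVG vs SUM give different aggregate values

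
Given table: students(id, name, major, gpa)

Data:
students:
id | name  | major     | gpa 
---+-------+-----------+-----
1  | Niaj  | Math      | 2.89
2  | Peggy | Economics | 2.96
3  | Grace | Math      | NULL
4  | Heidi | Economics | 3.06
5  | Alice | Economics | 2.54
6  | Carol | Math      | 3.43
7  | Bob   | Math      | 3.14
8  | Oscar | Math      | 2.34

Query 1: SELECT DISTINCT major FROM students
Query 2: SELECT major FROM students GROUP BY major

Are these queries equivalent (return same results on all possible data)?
Yes, equivalent

Both queries return: [('Economics',), ('Math',)]

Reason: Both get unique majors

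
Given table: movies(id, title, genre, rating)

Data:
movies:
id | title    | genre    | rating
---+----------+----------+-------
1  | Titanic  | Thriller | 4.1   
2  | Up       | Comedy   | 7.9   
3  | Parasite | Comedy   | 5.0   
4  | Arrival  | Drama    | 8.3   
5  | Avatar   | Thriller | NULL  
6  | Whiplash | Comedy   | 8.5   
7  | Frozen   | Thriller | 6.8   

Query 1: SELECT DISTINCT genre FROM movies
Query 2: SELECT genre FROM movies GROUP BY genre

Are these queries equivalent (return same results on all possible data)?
Yes, equivalent

Both queries return: [('Comedy',), ('Drama',), ('Thriller',)]

Reason: Both get unique genres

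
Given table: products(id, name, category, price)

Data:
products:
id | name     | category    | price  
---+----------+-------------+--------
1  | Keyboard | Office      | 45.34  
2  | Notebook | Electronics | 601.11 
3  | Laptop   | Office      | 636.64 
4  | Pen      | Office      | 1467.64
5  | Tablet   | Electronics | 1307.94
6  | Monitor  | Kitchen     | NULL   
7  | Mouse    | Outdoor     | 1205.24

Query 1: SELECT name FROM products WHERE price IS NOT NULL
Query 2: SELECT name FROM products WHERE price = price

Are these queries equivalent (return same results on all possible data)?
Yes, equivalent

Both queries return: [('Keyboard',), ('Laptop',), ('Mouse',), ('Notebook',), ('Pen',), ('Tablet',)]

Reason: IS NOT NULL vs self-equality (both exclude NULLs)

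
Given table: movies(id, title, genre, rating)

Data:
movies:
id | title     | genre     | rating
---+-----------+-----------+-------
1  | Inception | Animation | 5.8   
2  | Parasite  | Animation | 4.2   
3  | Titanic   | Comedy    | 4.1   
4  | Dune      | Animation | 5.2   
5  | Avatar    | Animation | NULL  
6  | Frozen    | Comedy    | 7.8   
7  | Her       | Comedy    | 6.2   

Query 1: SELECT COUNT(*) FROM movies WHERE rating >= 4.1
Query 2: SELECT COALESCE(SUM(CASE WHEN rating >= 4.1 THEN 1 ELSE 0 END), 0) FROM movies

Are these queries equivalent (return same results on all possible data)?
Yes, equivalent

Both queries return: [(6,)]

Reason: COUNT with WHERE vs conditional SUM (COALESCE handles empty-table NULL)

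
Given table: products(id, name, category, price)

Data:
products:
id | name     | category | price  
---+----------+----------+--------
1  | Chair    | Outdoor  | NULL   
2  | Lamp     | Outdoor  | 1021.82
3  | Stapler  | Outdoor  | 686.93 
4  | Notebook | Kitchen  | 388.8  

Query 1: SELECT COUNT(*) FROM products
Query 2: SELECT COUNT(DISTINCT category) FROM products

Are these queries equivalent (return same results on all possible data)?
No, not equivalent

Query 1 returns: [(4,)]
Query 2 returns: [(2,)]

Reason: COUNT(*) counts rows, COUNT(DISTINCT category) counts unique categorys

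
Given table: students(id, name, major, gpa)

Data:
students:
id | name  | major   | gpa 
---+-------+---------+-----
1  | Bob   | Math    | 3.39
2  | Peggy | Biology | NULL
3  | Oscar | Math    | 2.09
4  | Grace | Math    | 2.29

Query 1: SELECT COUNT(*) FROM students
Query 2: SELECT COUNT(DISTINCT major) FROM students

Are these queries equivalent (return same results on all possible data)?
No, not equivalent

Query 1 returns: [(4,)]
Query 2 returns: [(2,)]

Reason: COUNT(*) counts rows, COUNT(DISTINCT major) counts unique majors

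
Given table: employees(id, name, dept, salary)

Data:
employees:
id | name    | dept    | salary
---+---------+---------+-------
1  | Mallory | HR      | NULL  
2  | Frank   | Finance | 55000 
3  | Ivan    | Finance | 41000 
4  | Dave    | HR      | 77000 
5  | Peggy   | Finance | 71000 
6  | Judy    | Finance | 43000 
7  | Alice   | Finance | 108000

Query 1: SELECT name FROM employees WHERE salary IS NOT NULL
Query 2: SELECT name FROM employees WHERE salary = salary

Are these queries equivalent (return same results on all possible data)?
Yes, equivalent

Both queries return: [('Alice',), ('Dave',), ('Frank',), ('Ivan',), ('Judy',), ('Peggy',)]

Reason: IS NOT NULL vs self-equality (both exclude NULLs)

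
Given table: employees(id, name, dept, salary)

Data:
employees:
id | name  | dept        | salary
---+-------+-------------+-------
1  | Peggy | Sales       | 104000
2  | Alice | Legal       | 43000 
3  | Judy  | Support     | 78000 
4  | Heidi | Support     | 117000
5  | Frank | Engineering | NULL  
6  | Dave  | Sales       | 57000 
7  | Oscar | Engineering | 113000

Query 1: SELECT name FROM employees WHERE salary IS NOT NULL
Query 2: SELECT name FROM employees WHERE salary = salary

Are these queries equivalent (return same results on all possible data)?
Yes, equivalent

Both queries return: [('Alice',), ('Dave',), ('Heidi',), ('Judy',), ('Oscar',), ('Peggy',)]

Reason: IS NOT NULL vs self-equality (both exclude NULLs)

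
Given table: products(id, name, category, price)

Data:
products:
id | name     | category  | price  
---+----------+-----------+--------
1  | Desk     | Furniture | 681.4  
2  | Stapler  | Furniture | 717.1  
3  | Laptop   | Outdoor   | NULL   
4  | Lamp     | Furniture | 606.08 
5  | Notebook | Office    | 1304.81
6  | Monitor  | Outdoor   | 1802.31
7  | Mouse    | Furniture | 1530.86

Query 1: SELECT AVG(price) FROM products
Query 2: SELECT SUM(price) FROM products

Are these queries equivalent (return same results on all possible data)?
No, not equivalent

Query 1 returns: [(1107.0933333333332,)]
Query 2 returns: [(6642.5599999999995,)]

Reason: AVG vs SUM give different aggregate values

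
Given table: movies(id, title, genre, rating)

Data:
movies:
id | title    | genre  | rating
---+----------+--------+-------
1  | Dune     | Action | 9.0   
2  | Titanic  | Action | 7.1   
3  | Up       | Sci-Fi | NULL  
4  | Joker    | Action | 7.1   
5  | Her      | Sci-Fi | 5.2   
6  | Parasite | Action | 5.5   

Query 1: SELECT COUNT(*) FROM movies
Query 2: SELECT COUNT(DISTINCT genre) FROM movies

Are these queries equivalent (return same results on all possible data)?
No, not equivalent

Query 1 returns: [(6,)]
Query 2 returns: [(2,)]

Reason: COUNT(*) counts rows, COUNT(DISTINCT genre) counts unique genres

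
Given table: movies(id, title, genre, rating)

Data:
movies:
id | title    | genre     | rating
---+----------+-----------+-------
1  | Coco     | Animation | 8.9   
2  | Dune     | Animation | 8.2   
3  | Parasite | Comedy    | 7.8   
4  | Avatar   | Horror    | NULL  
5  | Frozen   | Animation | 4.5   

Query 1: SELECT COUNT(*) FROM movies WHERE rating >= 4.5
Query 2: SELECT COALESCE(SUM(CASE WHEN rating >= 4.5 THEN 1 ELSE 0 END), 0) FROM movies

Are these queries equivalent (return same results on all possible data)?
Yes, equivalent

Both queries return: [(4,)]

Reason: COUNT with WHERE vs conditional SUM (COALESCE handles empty-table NULL)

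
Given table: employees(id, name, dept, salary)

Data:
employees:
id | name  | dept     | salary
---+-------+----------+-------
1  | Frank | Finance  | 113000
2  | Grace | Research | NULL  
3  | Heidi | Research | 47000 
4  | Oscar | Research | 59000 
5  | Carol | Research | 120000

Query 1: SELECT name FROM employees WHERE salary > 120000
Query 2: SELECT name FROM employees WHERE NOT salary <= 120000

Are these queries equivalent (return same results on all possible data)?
Yes, equivalent

Both queries return: []

Reason: Both filter salary > 120000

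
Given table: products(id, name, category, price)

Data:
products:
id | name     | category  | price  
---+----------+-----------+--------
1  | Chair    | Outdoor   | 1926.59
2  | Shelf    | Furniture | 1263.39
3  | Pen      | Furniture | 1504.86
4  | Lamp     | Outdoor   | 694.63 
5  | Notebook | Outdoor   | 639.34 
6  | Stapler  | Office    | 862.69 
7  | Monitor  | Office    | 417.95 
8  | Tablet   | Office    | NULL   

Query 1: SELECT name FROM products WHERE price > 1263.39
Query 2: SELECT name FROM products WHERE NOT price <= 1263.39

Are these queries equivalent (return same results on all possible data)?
Yes, equivalent

Both queries return: [('Chair',), ('Pen',)]

Reason: Both filter price > 1263.39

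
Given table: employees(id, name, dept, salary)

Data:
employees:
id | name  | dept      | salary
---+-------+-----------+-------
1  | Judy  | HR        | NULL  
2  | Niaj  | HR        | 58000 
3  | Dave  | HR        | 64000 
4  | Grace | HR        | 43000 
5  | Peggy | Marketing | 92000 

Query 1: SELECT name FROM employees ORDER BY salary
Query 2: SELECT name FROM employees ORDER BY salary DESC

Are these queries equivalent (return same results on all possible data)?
No, not equivalent

Query 1 returns: [('Judy',), ('Grace',), ('Niaj',), ('Dave',), ('Peggy',)]
Query 2 returns: [('Peggy',), ('Dave',), ('Niaj',), ('Grace',), ('Judy',)]

Reason: ASC vs DESC gives opposite ordering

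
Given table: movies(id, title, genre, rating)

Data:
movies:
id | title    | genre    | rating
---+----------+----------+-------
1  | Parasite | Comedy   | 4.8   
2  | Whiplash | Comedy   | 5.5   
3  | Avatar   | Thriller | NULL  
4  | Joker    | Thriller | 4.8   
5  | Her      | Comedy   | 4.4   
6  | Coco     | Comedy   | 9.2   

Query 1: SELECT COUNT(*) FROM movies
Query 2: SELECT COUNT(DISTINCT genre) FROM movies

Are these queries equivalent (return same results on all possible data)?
No, not equivalent

Query 1 returns: [(6,)]
Query 2 returns: [(2,)]

Reason: COUNT(*) counts rows, COUNT(DISTINCT genre) counts unique genres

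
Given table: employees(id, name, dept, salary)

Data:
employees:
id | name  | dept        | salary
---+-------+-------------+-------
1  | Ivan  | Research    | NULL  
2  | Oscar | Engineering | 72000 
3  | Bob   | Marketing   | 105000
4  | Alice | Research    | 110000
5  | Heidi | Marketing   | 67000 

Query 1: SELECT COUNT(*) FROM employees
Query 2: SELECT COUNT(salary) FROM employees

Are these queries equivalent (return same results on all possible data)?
No, not equivalent

Query 1 returns: [(5,)]
Query 2 returns: [(4,)]

Reason: COUNT(*) includes NULLs, COUNT(column) excludes them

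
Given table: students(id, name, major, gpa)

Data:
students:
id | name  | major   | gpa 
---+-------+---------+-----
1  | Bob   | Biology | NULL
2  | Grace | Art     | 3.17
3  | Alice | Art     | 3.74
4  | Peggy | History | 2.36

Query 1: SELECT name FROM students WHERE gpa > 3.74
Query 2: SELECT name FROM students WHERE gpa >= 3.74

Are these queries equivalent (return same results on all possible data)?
No, not equivalent

Query 1 returns: []
Query 2 returns: [('Alice',)]

Reason: > vs >= gives different results when gpa = 3.74 exists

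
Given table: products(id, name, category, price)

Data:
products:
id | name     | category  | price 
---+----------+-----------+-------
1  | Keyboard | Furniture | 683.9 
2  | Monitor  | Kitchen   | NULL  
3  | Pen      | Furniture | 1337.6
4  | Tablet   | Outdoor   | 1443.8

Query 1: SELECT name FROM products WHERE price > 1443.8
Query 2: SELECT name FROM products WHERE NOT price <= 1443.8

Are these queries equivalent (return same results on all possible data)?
Yes, equivalent

Both queries return: []

Reason: Both filter price > 1443.8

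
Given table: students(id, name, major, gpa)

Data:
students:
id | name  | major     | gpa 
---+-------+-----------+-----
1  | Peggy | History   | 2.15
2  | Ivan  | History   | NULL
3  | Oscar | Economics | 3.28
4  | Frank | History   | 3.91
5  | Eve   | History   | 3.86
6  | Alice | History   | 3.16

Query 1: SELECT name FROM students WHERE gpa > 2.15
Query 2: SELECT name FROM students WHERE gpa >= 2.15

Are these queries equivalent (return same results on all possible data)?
No, not equivalent

Query 1 returns: [('Oscar',), ('Frank',), ('Eve',), ('Alice',)]
Query 2 returns: [('Peggy',), ('Oscar',), ('Frank',), ('Eve',), ('Alice',)]

Reason: > vs >= gives different results when gpa = 2.15 exists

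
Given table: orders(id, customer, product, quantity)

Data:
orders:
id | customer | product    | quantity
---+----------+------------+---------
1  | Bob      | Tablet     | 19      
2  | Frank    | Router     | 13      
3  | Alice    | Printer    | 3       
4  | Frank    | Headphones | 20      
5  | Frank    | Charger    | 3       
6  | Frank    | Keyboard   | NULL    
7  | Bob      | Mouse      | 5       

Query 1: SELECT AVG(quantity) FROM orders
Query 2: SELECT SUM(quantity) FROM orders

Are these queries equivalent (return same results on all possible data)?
No, not equivalent

Query 1 returns: [(10.5,)]
Query 2 returns: [(63,)]

Reason: AVG vs SUM give different aggregate values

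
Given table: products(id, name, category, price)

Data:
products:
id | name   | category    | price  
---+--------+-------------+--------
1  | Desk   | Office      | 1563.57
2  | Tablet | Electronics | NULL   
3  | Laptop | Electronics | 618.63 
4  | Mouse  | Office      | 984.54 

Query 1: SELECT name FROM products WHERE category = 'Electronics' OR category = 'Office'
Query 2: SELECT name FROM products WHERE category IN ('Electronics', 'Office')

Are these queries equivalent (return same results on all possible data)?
Yes, equivalent

Both queries return: [('Desk',), ('Laptop',), ('Mouse',), ('Tablet',)]

Reason: OR vs IN are equivalent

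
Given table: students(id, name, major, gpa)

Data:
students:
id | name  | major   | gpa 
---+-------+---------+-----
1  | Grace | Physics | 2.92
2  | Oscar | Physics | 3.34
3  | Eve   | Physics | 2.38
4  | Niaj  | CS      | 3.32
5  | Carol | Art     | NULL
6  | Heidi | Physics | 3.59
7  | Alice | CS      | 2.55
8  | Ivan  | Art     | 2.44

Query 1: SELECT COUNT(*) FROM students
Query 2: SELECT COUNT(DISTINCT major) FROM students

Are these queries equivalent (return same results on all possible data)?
No, not equivalent

Query 1 returns: [(8,)]
Query 2 returns: [(3,)]

Reason: COUNT(*) counts rows, COUNT(DISTINCT major) counts unique majors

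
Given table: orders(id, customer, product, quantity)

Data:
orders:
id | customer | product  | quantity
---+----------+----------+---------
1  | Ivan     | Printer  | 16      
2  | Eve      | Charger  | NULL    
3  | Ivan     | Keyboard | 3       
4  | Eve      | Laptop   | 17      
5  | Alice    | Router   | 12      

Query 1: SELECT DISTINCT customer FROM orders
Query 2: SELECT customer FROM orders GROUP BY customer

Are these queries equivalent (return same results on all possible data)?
Yes, equivalent

Both queries return: [('Alice',), ('Eve',), ('Ivan',)]

Reason: Both get unique customers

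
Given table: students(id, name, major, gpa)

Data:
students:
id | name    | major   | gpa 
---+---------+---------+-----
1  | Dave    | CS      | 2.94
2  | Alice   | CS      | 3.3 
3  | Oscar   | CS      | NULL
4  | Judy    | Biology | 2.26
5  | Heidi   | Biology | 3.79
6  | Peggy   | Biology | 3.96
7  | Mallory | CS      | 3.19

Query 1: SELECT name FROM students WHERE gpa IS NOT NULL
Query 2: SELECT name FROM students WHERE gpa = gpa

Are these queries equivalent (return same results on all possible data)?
Yes, equivalent

Both queries return: [('Alice',), ('Dave',), ('Heidi',), ('Judy',), ('Mallory',), ('Peggy',)]

Reason: IS NOT NULL vs self-equality (both exclude NULLs)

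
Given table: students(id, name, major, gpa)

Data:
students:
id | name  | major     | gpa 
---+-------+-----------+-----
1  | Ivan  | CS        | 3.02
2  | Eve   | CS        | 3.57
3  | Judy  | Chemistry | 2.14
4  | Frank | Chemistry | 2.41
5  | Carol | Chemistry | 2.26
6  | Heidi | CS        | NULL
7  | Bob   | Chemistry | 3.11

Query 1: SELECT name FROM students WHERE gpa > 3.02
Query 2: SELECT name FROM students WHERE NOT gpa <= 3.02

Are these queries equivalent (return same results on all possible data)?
Yes, equivalent

Both queries return: [('Bob',), ('Eve',)]

Reason: Both filter gpa > 3.02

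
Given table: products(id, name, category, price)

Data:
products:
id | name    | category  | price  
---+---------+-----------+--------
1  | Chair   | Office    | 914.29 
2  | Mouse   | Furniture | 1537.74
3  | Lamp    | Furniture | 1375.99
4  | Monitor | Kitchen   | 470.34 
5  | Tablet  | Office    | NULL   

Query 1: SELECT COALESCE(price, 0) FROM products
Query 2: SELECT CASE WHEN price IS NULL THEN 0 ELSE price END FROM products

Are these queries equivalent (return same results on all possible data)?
Yes, equivalent

Both queries return: [(0,), (470.34,), (914.29,), (1375.99,), (1537.74,)]

Reason: COALESCE vs CASE for NULL handling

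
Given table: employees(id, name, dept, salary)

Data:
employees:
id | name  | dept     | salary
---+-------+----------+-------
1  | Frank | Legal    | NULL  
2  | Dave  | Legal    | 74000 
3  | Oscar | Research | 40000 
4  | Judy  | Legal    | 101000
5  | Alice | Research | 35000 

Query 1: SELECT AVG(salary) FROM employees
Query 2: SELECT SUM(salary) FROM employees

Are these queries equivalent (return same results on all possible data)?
No, not equivalent

Query 1 returns: [(62500.0,)]
Query 2 returns: [(250000,)]

Reason: AVG vs SUM give different aggregate values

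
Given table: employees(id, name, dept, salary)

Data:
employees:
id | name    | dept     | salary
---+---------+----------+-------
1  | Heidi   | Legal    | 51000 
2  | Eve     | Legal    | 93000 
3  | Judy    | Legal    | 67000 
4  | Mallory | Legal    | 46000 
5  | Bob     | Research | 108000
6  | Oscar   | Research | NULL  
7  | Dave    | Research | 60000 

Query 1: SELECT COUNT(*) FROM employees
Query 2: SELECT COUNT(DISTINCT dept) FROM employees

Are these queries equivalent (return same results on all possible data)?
No, not equivalent

Query 1 returns: [(7,)]
Query 2 returns: [(2,)]

Reason: COUNT(*) counts rows, COUNT(DISTINCT dept) counts unique depts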